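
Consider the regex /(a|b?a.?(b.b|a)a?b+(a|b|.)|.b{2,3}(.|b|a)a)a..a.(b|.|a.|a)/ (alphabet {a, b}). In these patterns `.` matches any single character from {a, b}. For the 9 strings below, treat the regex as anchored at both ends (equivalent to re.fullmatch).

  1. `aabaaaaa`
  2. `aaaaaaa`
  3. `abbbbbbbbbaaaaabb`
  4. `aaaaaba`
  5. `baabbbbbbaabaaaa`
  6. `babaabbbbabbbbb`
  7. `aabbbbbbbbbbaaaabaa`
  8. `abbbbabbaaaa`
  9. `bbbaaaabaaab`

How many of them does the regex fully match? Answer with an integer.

7

1 → match
2 → match
3 → match
4 → match
5 → match
6 → no match
7 → match
8 → no match
9 → match
Total matched: 7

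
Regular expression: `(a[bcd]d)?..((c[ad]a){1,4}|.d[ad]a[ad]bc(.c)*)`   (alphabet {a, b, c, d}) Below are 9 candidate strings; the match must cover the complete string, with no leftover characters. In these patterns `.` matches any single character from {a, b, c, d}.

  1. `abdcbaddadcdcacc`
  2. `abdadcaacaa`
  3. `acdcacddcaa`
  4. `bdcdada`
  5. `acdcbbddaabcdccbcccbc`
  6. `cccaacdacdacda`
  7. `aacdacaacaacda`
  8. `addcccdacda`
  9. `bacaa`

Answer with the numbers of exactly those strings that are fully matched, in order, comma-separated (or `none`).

2, 6, 7, 8, 9

1 → no match
2 → match
3 → no match
4 → no match
5 → no match
6 → match
7 → match
8 → match
9 → match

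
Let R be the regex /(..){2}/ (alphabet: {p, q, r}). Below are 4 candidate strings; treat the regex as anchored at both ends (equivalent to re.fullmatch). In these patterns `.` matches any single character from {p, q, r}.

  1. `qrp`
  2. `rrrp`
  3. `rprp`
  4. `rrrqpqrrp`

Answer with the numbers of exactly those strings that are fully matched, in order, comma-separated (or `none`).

1. `qrp` → no match
2. `rrrp` → match
3. `rprp` → match
4. `rrrqpqrrp` → no match

2, 3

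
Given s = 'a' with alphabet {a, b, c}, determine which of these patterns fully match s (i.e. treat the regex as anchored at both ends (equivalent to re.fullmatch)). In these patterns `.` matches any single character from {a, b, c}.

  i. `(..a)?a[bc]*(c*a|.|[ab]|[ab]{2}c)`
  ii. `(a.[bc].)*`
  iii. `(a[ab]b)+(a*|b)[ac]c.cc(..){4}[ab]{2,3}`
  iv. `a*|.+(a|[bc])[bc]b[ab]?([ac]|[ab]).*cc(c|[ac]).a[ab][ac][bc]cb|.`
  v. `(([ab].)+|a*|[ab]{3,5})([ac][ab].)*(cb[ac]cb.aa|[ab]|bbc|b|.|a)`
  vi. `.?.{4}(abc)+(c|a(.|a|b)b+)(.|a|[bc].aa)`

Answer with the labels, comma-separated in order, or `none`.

i → no match
ii → no match
iii → no match
iv → match
v → match
vi → no match

iv, v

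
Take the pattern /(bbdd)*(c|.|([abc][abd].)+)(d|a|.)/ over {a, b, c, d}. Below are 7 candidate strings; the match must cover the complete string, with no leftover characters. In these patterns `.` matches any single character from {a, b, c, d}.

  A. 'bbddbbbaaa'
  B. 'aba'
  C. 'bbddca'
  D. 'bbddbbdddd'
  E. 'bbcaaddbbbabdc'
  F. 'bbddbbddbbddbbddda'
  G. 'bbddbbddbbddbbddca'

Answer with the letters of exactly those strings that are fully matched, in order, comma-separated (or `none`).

A → no match
B → no match
C → match
D → match
E → no match
F → match
G → match

C, D, F, G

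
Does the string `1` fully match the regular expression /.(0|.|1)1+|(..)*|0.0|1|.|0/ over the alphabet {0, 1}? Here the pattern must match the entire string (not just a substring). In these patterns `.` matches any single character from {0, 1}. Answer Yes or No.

Yes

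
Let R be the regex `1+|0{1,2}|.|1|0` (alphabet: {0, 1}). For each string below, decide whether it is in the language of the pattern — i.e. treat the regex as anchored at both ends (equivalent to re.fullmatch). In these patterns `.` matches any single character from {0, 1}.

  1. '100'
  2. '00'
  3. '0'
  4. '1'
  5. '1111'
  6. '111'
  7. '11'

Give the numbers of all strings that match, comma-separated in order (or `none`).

1. '100' → no match
2. '00' → match
3. '0' → match
4. '1' → match
5. '1111' → match
6. '111' → match
7. '11' → match

2, 3, 4, 5, 6, 7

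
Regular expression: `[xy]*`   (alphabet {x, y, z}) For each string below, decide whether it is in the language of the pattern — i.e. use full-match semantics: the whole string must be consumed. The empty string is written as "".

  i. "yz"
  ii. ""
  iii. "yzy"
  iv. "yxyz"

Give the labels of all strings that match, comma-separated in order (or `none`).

i → no match
ii → match
iii → no match
iv → no match

ii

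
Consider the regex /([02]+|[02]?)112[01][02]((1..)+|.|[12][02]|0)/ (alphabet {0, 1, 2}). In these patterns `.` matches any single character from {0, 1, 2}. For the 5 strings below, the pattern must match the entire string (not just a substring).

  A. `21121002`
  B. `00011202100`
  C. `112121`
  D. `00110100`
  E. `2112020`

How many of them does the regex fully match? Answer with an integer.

A → no match
B → match
C → match
D → no match
E → match
Total matched: 3

3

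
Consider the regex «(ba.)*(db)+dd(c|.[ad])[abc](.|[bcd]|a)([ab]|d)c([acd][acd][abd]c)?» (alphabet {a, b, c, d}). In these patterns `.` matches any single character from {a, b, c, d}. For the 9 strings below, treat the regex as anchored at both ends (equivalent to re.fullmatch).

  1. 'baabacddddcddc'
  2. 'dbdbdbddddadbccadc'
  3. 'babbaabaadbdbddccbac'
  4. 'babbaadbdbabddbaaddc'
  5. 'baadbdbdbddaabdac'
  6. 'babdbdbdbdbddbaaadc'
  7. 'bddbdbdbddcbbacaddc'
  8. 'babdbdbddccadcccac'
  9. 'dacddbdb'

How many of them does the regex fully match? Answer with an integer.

5

1 → no match
2 → match
3 → match
4 → no match
5 → match
6 → match
7 → no match
8 → match
9 → no match
Total matched: 5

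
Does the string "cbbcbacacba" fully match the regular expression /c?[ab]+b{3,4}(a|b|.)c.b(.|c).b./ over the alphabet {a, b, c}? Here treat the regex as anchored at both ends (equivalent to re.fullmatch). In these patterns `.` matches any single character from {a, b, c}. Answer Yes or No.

No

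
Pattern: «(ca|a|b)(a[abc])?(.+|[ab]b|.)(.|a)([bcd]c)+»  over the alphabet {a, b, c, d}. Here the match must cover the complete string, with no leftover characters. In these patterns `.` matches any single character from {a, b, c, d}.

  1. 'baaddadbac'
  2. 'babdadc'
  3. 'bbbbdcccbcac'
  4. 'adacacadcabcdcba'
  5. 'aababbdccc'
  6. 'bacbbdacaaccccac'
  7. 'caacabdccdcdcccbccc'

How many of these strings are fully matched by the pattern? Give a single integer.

3

1. 'baaddadbac' → no match
2. 'babdadc' → match
3. 'bbbbdcccbcac' → no match
4 → no match — must end with 'c'
5. 'aababbdccc' → match
6 → no match
7 → match
Total matched: 3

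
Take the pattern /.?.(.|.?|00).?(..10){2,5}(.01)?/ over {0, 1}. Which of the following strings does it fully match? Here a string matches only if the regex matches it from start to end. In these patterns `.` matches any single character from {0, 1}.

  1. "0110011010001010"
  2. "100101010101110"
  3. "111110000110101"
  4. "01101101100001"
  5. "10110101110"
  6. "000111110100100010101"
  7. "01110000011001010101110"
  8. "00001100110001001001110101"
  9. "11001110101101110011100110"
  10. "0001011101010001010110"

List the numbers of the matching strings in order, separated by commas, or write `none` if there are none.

2, 5

1 → no match
2 → match
3 → no match
4 → no match
5 → match
6 → no match
7 → no match
8 → no match
9 → no match
10 → no match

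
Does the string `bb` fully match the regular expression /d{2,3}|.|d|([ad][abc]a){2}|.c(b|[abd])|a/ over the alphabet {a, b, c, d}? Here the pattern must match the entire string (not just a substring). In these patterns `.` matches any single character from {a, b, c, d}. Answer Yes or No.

No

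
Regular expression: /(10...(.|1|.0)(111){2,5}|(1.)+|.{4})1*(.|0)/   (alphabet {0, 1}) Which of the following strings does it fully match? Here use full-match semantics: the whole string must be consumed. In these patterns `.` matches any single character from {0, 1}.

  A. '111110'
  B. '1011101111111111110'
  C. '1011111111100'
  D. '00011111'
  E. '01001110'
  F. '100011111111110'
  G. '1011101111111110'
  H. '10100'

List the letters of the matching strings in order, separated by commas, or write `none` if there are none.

A, B, C, D, E, F, G, H

A → match
B → match
C → match
D → match
E → match
F → match
G → match
H → match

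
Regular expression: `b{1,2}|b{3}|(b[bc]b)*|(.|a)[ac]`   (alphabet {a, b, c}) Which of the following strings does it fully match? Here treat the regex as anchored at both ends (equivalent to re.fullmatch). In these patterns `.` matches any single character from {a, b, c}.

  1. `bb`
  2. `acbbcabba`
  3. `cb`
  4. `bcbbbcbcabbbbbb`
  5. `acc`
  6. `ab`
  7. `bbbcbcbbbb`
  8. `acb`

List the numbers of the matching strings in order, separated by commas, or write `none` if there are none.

1 → match
2 → no match
3 → no match
4 → no match
5 → no match
6 → no match
7 → no match
8 → no match

1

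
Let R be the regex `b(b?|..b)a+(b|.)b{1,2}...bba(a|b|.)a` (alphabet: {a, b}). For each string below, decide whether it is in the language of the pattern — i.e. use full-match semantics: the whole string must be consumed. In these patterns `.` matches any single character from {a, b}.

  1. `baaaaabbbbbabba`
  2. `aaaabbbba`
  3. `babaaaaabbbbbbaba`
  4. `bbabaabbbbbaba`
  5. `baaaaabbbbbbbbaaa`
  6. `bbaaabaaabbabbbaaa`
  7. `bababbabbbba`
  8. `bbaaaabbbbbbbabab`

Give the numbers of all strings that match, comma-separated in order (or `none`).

1 → no match
2 → no match — must start with `b`
3 → no match
4 → no match
5 → match
6 → no match
7 → no match
8 → no match — must end with `a`

5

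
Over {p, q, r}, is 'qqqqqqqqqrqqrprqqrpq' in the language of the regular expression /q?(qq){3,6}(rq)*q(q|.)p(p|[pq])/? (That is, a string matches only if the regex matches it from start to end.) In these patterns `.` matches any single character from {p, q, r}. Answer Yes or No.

No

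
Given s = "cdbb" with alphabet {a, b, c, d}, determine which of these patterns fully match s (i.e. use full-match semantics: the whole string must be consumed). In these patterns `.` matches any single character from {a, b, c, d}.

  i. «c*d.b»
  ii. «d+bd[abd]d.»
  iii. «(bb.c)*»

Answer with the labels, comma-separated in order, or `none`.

i

i → match
ii → no match — must start with "d"
iii → no match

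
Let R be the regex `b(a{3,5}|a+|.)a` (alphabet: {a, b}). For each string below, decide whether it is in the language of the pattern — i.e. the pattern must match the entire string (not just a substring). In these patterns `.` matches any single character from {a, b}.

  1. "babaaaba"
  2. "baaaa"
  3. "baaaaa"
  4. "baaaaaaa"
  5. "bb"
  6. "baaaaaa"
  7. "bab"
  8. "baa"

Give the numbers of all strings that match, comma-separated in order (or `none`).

1 → no match
2 → match
3 → match
4 → match
5 → no match — must end with "a"
6 → match
7 → no match — must end with "a"
8 → match

2, 3, 4, 6, 8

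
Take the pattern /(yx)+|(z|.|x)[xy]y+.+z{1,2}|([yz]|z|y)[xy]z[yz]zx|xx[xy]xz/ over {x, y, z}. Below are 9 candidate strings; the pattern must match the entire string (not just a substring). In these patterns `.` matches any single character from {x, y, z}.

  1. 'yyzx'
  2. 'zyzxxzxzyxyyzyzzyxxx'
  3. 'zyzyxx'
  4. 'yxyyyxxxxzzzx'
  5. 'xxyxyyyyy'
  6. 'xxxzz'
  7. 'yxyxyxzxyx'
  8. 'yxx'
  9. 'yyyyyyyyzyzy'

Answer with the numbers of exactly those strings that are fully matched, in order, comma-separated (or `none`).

1. 'yyzx' → no match
2 → no match
3. 'zyzyxx' → no match
4 → no match
5. 'xxyxyyyyy' → no match
6. 'xxxzz' → no match
7. 'yxyxyxzxyx' → no match
8. 'yxx' → no match
9. 'yyyyyyyyzyzy' → no match

none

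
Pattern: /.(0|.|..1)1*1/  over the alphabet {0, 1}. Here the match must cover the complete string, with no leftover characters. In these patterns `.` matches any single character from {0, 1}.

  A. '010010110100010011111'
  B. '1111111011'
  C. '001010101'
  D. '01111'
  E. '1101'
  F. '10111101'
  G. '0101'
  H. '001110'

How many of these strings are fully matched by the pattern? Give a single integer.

A → no match
B → no match
C → no match
D → match
E → no match
F → no match
G → no match
H → no match — must end with '1'
Total matched: 1

1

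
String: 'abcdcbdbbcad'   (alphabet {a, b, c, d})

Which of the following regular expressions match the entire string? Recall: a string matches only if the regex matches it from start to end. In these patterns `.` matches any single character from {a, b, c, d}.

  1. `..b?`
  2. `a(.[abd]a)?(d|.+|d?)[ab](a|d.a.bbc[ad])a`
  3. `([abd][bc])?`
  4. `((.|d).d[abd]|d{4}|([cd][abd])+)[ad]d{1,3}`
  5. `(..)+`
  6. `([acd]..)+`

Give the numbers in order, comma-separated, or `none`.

5, 6

1 → no match
2 → no match — must end with 'a'
3 → no match
4 → no match
5 → match
6 → match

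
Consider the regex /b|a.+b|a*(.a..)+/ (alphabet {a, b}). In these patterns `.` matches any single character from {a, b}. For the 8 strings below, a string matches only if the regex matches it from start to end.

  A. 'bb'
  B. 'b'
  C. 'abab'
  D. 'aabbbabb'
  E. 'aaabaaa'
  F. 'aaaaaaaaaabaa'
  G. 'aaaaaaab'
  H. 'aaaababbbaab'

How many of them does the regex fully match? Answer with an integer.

6

A → no match
B → match
C → match
D → match
E → match
F → no match
G → match
H → match
Total matched: 6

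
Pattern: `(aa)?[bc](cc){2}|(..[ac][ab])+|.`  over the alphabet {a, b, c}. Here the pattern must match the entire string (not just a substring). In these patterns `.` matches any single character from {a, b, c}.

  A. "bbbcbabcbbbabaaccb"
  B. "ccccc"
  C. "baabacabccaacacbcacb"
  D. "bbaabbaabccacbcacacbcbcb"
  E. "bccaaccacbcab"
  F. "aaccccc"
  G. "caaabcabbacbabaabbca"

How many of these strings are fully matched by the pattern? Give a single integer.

5

A → no match
B → match
C → match
D → match
E → no match
F → match
G → match
Total matched: 5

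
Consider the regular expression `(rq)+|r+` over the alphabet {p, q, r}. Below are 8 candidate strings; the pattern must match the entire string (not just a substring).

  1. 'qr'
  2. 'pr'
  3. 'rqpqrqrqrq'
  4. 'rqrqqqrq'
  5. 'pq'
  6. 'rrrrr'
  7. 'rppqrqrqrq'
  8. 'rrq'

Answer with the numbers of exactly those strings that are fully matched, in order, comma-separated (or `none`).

1 → no match
2 → no match
3 → no match
4 → no match
5 → no match
6 → match
7 → no match
8 → no match

6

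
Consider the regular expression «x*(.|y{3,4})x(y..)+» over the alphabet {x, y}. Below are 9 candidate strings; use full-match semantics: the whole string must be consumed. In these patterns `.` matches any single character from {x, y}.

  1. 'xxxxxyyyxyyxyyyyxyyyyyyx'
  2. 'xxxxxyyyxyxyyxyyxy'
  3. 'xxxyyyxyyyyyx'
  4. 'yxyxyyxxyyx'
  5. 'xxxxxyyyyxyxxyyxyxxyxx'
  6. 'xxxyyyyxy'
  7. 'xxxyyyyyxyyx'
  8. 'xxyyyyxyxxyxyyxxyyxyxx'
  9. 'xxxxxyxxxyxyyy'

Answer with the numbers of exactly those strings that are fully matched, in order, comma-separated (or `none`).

1, 2, 3, 4, 5, 6, 7, 8

1 → match
2 → match
3 → match
4. 'yxyxyyxxyyx' → match
5 → match
6. 'xxxyyyyxy' → match
7. 'xxxyyyyyxyyx' → match
8 → match
9 → no match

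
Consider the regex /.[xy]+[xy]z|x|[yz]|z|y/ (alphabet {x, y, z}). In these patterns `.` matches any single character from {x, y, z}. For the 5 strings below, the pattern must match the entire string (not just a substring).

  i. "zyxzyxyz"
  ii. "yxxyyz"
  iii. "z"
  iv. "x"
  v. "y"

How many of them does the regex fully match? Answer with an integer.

4

i → no match
ii → match
iii → match
iv → match
v → match
Total matched: 4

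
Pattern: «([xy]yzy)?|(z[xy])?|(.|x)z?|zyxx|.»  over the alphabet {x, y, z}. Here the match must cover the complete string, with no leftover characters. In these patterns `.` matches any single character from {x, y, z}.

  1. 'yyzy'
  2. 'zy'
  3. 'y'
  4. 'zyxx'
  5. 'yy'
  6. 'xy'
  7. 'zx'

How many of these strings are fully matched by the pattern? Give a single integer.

5

1 → match
2 → match
3 → match
4 → match
5 → no match
6 → no match
7 → match
Total matched: 5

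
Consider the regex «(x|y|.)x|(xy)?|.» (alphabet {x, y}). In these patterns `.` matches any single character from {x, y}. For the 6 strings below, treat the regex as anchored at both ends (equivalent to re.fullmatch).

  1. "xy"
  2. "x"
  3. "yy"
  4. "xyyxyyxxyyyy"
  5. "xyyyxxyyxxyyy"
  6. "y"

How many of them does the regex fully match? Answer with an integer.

3

1 → match
2 → match
3 → no match
4 → no match
5 → no match
6 → match
Total matched: 3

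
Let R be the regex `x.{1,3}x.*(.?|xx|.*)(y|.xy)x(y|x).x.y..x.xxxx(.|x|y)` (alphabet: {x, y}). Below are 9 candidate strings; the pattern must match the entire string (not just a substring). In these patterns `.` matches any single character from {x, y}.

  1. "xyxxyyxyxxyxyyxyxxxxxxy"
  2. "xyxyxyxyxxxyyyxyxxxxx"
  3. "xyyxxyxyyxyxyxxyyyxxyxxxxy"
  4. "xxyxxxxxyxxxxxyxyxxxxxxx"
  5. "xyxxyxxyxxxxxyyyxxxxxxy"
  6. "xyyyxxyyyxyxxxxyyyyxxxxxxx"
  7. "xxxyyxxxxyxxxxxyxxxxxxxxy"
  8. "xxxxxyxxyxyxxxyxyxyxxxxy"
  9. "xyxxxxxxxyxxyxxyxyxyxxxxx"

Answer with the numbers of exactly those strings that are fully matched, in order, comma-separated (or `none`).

1 → match
2 → match
3 → match
4 → match
5 → match
6 → match
7 → match
8 → match
9 → match

1, 2, 3, 4, 5, 6, 7, 8, 9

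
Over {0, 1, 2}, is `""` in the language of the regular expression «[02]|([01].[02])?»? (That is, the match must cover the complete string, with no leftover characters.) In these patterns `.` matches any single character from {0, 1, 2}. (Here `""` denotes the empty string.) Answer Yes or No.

Yes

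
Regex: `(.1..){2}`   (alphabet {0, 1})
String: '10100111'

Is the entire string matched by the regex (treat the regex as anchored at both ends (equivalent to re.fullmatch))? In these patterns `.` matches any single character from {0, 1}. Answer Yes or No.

No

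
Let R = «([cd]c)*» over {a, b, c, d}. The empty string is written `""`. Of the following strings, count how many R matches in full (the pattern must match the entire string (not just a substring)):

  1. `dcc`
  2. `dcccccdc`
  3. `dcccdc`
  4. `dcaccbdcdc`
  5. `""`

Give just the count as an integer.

3

1 → no match
2 → match
3 → match
4 → no match
5 → match
Total matched: 3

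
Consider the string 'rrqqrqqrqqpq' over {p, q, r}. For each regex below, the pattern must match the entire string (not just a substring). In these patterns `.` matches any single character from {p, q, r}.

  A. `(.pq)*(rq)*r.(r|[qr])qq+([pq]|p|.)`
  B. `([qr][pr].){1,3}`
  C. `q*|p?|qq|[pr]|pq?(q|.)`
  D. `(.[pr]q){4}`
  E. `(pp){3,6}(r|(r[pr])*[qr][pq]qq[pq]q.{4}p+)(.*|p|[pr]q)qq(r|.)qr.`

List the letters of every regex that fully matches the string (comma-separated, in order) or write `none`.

A → no match
B → no match
C → no match
D → match
E → no match — must start with 'pp'

D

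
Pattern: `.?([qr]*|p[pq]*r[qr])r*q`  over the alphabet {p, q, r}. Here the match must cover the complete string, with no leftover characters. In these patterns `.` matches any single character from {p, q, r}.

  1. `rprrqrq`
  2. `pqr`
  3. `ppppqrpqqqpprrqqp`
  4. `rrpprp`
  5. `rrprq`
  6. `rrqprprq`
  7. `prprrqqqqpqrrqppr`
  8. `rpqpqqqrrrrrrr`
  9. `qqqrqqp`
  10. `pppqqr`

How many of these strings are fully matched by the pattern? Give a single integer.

1. `rprrqrq` → no match
2. `pqr` → no match — must end with `q`
3 → no match — must end with `q`
4. `rrpprp` → no match — must end with `q`
5. `rrprq` → no match
6. `rrqprprq` → no match
7 → no match — must end with `q`
8 → no match — must end with `q`
9. `qqqrqqp` → no match — must end with `q`
10. `pppqqr` → no match — must end with `q`
Total matched: 0

0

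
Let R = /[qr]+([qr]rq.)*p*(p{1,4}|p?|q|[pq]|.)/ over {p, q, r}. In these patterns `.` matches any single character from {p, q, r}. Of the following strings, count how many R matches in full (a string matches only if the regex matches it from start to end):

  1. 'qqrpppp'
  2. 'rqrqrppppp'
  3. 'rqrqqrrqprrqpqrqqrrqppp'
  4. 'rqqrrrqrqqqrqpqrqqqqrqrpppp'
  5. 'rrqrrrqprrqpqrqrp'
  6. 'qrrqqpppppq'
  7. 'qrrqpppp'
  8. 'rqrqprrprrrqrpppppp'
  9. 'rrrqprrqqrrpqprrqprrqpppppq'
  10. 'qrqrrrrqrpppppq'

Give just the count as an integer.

7

1. 'qqrpppp' → match
2. 'rqrqrppppp' → match
3 → match
4 → no match
5 → match
6. 'qrrqqpppppq' → match
7. 'qrrqpppp' → match
8 → no match
9 → no match
10 → match
Total matched: 7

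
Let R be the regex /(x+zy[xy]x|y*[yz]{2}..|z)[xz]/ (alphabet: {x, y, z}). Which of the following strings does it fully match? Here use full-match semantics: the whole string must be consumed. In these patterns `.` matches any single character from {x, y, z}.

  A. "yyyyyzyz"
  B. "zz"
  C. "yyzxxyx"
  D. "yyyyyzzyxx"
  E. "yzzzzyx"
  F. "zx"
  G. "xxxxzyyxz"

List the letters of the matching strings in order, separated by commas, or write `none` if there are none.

A, B, D, F, G

A → match
B → match
C → no match
D → match
E → no match
F → match
G → match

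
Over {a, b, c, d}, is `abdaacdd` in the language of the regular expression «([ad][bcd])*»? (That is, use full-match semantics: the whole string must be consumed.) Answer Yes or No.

No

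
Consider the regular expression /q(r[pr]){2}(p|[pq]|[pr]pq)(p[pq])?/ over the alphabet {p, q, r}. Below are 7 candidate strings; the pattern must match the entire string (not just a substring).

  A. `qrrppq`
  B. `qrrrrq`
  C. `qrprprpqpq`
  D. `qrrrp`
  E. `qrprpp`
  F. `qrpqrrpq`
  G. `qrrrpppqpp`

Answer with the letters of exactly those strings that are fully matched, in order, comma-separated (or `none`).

A. `qrrppq` → no match
B. `qrrrrq` → match
C. `qrprprpqpq` → match
D. `qrrrp` → no match
E. `qrprpp` → match
F. `qrpqrrpq` → no match
G. `qrrrpppqpp` → match

B, C, E, G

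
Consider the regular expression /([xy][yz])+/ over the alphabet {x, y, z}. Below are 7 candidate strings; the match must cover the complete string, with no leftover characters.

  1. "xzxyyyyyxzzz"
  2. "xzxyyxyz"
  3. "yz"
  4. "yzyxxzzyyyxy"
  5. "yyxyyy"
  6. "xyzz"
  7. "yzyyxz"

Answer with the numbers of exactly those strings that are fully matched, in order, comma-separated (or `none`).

1 → no match
2 → no match
3 → match
4 → no match
5 → match
6 → no match
7 → match

3, 5, 7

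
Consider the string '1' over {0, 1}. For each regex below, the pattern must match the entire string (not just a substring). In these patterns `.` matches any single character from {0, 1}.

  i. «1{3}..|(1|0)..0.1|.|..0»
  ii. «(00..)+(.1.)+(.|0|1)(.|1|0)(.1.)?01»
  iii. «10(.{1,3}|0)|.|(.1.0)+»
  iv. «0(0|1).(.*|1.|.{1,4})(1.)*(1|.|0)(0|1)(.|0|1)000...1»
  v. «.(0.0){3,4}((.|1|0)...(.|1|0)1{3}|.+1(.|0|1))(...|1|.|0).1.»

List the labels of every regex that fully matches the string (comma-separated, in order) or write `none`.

i, iii

i → match
ii → no match — must start with '00'
iii → match
iv → no match — must start with '0'
v → no match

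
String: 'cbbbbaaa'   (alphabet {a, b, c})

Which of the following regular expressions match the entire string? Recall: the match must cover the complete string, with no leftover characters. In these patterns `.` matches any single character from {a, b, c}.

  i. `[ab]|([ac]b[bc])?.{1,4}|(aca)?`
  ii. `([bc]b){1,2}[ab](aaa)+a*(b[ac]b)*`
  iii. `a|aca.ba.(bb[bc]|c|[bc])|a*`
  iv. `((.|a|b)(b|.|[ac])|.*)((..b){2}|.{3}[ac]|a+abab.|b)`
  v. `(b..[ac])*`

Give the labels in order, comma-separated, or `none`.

ii, iv

i → no match
ii → match
iii → no match
iv → match
v → no match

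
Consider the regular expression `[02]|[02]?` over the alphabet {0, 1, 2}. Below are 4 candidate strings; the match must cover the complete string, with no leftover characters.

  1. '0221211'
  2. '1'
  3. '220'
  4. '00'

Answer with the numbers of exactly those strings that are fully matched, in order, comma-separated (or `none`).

none

1 → no match
2 → no match
3 → no match
4 → no match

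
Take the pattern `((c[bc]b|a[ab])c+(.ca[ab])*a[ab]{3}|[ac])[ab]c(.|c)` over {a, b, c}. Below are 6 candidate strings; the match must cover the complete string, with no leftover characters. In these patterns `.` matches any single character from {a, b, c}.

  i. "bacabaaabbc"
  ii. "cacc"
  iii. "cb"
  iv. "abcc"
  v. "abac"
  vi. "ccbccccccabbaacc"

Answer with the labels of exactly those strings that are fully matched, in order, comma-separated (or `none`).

ii, iv, vi

i. "bacabaaabbc" → no match
ii. "cacc" → match
iii. "cb" → no match
iv. "abcc" → match
v. "abac" → no match
vi → match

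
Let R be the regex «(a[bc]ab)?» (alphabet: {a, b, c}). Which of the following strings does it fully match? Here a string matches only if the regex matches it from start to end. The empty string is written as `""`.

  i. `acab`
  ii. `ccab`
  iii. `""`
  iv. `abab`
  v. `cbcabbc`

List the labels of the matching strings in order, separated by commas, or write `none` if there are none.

i, iii, iv

i → match
ii → no match
iii → match
iv → match
v → no match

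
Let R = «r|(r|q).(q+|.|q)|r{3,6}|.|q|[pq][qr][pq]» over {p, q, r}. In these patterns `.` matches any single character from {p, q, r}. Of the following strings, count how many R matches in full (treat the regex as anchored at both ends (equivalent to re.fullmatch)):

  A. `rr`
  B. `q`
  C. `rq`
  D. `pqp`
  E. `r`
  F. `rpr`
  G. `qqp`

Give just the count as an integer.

5

A → no match
B → match
C → no match
D → match
E → match
F → match
G → match
Total matched: 5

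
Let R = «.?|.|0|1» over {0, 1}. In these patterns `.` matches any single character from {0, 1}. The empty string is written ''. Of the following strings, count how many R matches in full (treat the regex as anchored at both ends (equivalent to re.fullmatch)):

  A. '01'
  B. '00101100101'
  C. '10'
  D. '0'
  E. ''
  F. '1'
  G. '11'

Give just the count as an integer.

3

A. '01' → no match
B. '00101100101' → no match
C. '10' → no match
D. '0' → match
E. '' → match
F. '1' → match
G. '11' → no match
Total matched: 3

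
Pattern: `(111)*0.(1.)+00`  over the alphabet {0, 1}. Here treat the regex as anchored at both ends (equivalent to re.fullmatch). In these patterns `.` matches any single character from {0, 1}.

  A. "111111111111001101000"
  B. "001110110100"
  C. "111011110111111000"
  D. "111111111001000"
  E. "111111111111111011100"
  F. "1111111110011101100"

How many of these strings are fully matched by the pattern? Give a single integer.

A → no match
B → no match
C → no match
D → match
E → match
F → match
Total matched: 3

3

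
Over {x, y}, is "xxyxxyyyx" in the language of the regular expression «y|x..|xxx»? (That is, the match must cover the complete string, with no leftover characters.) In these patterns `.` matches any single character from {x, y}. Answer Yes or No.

No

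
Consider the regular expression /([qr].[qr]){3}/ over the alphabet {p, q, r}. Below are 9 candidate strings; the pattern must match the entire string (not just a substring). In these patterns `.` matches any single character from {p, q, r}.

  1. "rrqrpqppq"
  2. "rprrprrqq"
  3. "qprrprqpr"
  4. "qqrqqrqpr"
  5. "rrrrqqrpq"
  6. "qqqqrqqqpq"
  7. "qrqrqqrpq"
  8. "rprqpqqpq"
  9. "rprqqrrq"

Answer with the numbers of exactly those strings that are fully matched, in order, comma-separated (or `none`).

1 → no match
2 → match
3 → match
4 → match
5 → match
6 → no match
7 → match
8 → match
9 → no match

2, 3, 4, 5, 7, 8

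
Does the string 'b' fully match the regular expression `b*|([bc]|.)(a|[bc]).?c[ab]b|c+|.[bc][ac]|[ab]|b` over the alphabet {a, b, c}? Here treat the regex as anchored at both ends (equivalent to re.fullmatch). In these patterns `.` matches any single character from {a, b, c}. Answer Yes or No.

Yes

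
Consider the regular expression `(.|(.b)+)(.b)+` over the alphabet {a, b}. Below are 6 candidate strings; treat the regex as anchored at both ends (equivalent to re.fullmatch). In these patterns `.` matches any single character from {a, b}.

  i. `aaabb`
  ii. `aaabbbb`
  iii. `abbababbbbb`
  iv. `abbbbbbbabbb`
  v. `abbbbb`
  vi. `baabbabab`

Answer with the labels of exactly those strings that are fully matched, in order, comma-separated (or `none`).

i → no match
ii → no match
iii → match
iv → match
v → match
vi → no match

iii, iv, v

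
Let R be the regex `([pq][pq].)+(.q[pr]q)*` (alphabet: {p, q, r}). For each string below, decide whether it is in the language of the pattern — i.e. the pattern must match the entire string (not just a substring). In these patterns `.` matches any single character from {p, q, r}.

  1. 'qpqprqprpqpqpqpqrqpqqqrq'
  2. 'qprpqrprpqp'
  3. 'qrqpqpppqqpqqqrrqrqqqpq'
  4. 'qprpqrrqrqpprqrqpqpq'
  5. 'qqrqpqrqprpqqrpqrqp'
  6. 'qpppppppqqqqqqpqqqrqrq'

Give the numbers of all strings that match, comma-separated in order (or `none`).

1 → no match
2. 'qprpqrprpqp' → no match
3 → no match
4 → no match
5 → no match
6 → match

6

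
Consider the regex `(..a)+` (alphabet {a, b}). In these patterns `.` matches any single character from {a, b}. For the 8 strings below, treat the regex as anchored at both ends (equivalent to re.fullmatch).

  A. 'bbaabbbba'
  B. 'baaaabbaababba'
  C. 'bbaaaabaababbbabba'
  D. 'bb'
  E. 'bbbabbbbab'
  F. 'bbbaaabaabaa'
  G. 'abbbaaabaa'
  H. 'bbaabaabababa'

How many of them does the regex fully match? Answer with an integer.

0

A → no match
B → no match
C → no match
D → no match — must end with 'a'
E → no match — must end with 'a'
F → no match
G → no match
H → no match
Total matched: 0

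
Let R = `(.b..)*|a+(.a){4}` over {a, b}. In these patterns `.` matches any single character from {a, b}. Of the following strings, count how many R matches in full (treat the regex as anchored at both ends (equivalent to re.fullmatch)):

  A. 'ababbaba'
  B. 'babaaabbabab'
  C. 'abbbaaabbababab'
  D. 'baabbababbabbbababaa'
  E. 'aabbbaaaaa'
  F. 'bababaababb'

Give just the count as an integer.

0

A → no match
B → no match
C → no match
D → no match
E → no match
F → no match
Total matched: 0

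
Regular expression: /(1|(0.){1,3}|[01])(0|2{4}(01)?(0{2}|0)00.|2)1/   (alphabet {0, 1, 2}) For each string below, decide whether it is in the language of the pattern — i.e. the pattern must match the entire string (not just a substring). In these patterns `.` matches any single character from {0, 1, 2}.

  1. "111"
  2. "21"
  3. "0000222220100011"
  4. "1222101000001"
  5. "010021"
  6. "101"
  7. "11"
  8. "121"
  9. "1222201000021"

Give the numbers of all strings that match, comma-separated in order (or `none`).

1 → no match
2 → no match
3 → no match
4 → no match
5 → match
6 → match
7 → no match
8 → match
9 → match

5, 6, 8, 9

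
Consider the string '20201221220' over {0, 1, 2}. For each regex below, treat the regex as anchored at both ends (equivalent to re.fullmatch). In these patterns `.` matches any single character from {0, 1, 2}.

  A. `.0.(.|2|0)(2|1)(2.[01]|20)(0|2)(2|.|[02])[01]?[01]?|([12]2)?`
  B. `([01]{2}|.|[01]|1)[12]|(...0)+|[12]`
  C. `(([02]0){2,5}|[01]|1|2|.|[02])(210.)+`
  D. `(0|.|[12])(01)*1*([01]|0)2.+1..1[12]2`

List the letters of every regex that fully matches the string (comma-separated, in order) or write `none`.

A → match
B → no match
C → no match
D → no match — must end with '2'

A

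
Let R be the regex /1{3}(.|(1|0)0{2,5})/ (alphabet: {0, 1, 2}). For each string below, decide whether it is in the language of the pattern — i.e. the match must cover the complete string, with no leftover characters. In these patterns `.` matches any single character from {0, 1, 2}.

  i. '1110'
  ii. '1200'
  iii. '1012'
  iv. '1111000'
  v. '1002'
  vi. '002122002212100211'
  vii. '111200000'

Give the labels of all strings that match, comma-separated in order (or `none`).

i. '1110' → match
ii. '1200' → no match
iii. '1012' → no match
iv. '1111000' → match
v. '1002' → no match
vi → no match — must start with '1'
vii. '111200000' → no match

i, iv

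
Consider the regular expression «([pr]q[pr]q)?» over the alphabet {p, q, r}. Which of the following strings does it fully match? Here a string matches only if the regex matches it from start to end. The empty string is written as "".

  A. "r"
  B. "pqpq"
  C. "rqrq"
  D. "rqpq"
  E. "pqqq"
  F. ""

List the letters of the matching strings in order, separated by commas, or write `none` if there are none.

B, C, D, F

A → no match
B → match
C → match
D → match
E → no match
F → match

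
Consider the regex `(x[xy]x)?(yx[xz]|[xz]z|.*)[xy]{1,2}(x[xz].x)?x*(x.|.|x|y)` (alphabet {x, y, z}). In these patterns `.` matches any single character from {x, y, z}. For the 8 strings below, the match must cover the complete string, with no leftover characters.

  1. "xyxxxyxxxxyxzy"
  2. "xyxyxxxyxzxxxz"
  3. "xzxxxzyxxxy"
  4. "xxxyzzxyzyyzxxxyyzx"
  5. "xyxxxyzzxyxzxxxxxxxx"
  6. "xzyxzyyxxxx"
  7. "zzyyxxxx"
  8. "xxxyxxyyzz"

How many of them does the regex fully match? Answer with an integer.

1 → no match
2 → match
3 → match
4 → no match
5 → match
6 → match
7 → match
8 → no match
Total matched: 5

5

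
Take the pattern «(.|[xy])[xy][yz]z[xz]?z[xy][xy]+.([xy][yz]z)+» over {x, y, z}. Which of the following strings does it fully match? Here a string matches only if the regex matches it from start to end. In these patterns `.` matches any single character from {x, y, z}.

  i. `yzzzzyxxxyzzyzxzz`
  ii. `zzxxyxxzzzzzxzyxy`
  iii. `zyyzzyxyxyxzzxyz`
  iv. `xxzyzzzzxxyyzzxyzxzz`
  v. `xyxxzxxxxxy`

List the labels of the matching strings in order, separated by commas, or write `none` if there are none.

iii

i → no match
ii → no match — must end with `z`
iii → match
iv → no match
v → no match — must end with `z`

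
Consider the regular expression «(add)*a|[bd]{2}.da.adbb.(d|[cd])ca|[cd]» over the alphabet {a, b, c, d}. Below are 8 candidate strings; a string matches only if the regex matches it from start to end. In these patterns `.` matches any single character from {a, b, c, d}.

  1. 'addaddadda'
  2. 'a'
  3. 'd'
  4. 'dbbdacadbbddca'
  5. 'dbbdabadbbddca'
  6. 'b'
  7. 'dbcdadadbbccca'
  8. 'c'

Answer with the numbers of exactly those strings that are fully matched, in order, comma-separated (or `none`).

1, 2, 3, 4, 5, 7, 8

1. 'addaddadda' → match
2. 'a' → match
3. 'd' → match
4 → match
5 → match
6. 'b' → no match
7 → match
8. 'c' → match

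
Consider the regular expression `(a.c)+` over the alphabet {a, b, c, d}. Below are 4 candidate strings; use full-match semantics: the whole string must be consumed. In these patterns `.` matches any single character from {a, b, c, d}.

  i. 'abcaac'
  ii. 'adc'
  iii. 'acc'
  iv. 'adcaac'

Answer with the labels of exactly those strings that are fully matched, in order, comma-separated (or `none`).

i, ii, iii, iv

i → match
ii → match
iii → match
iv → match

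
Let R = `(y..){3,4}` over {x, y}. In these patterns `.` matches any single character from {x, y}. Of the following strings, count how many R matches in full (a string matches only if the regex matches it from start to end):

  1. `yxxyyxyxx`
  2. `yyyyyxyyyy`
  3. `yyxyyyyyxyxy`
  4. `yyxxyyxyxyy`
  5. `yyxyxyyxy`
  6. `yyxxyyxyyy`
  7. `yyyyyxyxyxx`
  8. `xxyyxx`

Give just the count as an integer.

1 → match
2 → no match
3 → match
4 → no match
5 → match
6 → no match
7 → no match
8 → no match — must start with `y`
Total matched: 3

3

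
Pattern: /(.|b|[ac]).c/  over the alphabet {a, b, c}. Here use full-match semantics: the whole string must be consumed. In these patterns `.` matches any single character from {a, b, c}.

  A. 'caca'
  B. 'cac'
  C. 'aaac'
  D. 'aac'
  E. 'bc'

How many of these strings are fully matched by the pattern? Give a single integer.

2

A → no match — must end with 'c'
B → match
C → no match
D → match
E → no match
Total matched: 2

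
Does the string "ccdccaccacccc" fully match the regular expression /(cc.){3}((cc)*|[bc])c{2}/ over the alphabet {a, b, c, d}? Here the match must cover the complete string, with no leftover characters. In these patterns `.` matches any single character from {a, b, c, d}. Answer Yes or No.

Yes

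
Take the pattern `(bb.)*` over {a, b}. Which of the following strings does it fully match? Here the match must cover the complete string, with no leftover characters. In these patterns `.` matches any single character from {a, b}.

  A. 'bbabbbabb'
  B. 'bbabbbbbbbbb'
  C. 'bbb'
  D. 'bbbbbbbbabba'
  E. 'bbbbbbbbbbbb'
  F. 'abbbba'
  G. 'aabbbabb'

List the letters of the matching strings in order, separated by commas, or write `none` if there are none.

B, C, D, E

A. 'bbabbbabb' → no match
B. 'bbabbbbbbbbb' → match
C. 'bbb' → match
D. 'bbbbbbbbabba' → match
E. 'bbbbbbbbbbbb' → match
F. 'abbbba' → no match
G. 'aabbbabb' → no match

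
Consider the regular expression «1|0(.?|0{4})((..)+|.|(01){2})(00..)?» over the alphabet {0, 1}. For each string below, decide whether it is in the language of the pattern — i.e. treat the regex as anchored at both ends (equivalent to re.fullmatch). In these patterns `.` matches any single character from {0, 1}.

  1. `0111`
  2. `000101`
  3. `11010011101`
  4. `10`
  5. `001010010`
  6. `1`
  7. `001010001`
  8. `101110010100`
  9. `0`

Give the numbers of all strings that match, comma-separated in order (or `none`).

1. `0111` → match
2. `000101` → match
3. `11010011101` → no match
4. `10` → no match
5. `001010010` → match
6. `1` → match
7. `001010001` → match
8. `101110010100` → no match
9. `0` → no match

1, 2, 5, 6, 7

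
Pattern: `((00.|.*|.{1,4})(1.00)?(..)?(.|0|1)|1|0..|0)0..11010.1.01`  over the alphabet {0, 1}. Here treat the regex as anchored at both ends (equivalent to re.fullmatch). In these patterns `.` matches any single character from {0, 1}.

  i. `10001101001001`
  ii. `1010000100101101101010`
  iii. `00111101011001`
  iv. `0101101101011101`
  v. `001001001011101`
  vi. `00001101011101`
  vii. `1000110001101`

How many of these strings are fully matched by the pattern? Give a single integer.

3

i → match
ii → no match — must end with `01`
iii → match
iv → no match
v → no match
vi → match
vii → no match
Total matched: 3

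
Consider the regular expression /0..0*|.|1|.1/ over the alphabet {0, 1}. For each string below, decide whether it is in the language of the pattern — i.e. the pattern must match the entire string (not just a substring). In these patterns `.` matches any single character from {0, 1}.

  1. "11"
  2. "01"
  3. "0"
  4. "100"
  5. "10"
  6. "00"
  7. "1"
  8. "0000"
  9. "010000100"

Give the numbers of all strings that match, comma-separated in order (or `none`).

1 → match
2 → match
3 → match
4 → no match
5 → no match
6 → no match
7 → match
8 → match
9 → no match

1, 2, 3, 7, 8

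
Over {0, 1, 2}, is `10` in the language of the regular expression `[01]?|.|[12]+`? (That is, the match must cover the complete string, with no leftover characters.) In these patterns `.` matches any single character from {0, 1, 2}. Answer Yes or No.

No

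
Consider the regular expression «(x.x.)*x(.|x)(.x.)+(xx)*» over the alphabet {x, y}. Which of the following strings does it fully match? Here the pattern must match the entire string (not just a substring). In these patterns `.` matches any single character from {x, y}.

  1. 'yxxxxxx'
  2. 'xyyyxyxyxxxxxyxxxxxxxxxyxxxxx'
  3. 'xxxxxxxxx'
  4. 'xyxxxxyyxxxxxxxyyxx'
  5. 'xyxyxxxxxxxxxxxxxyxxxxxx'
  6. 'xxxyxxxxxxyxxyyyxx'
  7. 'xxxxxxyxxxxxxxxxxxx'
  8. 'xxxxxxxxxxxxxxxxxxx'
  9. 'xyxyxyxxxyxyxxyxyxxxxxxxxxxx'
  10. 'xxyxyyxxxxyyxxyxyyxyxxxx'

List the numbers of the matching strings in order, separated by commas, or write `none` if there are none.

3, 5, 7, 8, 9, 10

1 → no match
2 → no match
3 → match
4 → no match
5 → match
6 → no match
7 → match
8 → match
9 → match
10 → match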